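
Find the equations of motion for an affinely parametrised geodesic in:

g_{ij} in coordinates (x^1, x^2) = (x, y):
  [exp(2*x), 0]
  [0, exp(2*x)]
Geodesic equation: d^2x^k/dλ^2 + Γ^k_{ij} (dx^i/dλ)(dx^j/dλ) = 0.
Non-zero Christoffel symbols:
Γ^x_{x x} = 1
Γ^x_{y y} = -1
Γ^y_{x y} = 1
Substituting (the symmetric pair Γ^k_{ij}, Γ^k_{ji} combines into a factor 2):
d^2x/dλ^2 + (dx/dλ)^2 - (dy/dλ)^2 = 0
d^2y/dλ^2 + 2 (dx/dλ)(dy/dλ) = 0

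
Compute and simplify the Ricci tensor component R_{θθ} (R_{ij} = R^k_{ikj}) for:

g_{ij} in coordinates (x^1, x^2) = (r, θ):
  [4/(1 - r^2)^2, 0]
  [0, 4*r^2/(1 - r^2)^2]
Non-zero Christoffel symbols (Γ^k_{ij} = Γ^k_{ji}):
Γ^r_{r r} = 2*r/(1 - r^2)
Γ^r_{θ θ} = (r^3 + r)/(r^2 - 1)
Γ^θ_{r θ} = (-r^2 - 1)/(r^3 - r)
R^r_{θ r θ} = ∂_r Γ^r_{θ θ} - ∂_θ Γ^r_{θ r} + Γ^r_{r m} Γ^m_{θ θ} - Γ^r_{θ m} Γ^m_{θ r}
  = ((r^4 - 4*r^2 - 1)/(r^2 - 1)^2) - (0) + (-2*r^2*(r^2 + 1)/(r^2 - 1)^2) - (-(r^2 + 1)^2/(r^2 - 1)^2) = -4*r^2/(r^2 - 1)^2
R^θ_{θ θ θ} = 0 (a repeated index in an antisymmetric pair)
R_{θθ} = R^r_{θ r θ} + R^θ_{θ θ θ} = (-4*r^2/(r^2 - 1)^2) + (0) = -4*r^2/(r^2 - 1)^2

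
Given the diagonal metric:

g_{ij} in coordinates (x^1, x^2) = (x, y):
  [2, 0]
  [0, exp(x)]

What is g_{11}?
With x^1 = x, x^2 = y, g_{11} = g_{xx} is the row-1, column-1 entry of the matrix.
g_{11} = 2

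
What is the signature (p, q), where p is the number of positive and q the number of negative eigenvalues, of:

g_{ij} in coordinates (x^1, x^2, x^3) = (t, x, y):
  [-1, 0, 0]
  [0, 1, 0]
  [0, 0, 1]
The metric is diagonal, so its eigenvalues are the diagonal entries: -1, 1, 1 (at a generic point, where coordinate-dependent entries are positive).
2 positive, 1 negative.
(2, 1) - Lorentzian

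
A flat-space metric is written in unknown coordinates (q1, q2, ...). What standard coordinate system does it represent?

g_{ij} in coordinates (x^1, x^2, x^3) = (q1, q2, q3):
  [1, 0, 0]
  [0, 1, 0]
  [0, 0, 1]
All components are constant and the metric is the identity, i.e. orthonormal rectilinear coordinates.
Cartesian (3D) coordinates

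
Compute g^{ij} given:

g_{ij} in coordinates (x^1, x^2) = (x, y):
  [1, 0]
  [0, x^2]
The metric is diagonal, so g^{ij} is diagonal with entries 1/g_{ii}: diag(1, 1/(x^2)).
g^{ij}:
  [1, 0]
  [0, 1/x^2]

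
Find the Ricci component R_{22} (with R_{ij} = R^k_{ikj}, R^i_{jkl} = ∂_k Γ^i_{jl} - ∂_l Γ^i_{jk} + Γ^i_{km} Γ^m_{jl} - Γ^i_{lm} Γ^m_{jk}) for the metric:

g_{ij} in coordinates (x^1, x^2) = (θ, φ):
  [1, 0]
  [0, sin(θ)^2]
Non-zero Christoffel symbols (Γ^k_{ij} = Γ^k_{ji}):
Γ^θ_{φ φ} = -sin(2*θ)/2
Γ^φ_{θ φ} = 1/tan(θ)
R^θ_{φ θ φ} = ∂_θ Γ^θ_{φ φ} - ∂_φ Γ^θ_{φ θ} + Γ^θ_{θ m} Γ^m_{φ φ} - Γ^θ_{φ m} Γ^m_{φ θ}
  = (-cos(2*θ)) - (0) + (0) - (-cos(θ)^2) = sin(θ)^2
R^φ_{φ φ φ} = 0 (a repeated index in an antisymmetric pair)
R_{φφ} = R^θ_{φ θ φ} + R^φ_{φ φ φ} = (sin(θ)^2) + (0) = sin(θ)^2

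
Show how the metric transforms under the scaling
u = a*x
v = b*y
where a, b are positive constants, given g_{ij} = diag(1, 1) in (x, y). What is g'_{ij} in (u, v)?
Invert the transformation: x = u/a, y = v/b
g'_{ij} = (∂x^k/∂x'^i)(∂x^l/∂x'^j) g_{kl}; with g_{kl} = δ_{kl} this is Σ_k (∂x^k/∂x'^i)(∂x^k/∂x'^j).
Jacobian: ∂x/∂u = 1/a, ∂x/∂v = 0, ∂y/∂u = 0, ∂y/∂v = 1/b
g'_{uu} = (1/a)(1/a) + (0)(0) = 1/a^2
g'_{uv} = (1/a)(0) + (0)(1/b) = 0
g'_{vv} = (0)(0) + (1/b)(1/b) = 1/b^2
g'_{ij} = diag(1/a^2, 1/b^2)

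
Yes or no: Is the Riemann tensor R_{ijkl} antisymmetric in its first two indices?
R_{ijkl} = -R_{jikl} (follows from metric compatibility).
Yes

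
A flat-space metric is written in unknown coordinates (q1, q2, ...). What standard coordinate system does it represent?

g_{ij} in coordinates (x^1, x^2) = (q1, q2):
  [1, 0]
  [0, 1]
All components are constant and the metric is the identity, i.e. orthonormal rectilinear coordinates.
Cartesian (2D) coordinates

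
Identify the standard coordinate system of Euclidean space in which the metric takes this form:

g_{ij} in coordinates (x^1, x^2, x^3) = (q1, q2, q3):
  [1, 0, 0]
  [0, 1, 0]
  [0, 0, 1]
All components are constant and the metric is the identity, i.e. orthonormal rectilinear coordinates.
Cartesian (3D) coordinates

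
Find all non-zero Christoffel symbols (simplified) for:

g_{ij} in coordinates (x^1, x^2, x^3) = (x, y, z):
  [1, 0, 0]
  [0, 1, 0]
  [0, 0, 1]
Using Γ^k_{ij} = (1/2) g^{km} (∂_i g_{mj} + ∂_j g_{mi} - ∂_m g_{ij}); the metric is diagonal, so only the m = k term contributes.
Every metric component is constant, so all ∂_m g_{ij} = 0 and every Christoffel symbol vanishes.
All Christoffel symbols are zero.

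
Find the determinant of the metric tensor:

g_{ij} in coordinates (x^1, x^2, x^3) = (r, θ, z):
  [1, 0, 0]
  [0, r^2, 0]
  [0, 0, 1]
Diagonal metric: det(g) = g_{11}·g_{22}·g_{33}
= (1)·(r^2)·(1)
det(g) = r^2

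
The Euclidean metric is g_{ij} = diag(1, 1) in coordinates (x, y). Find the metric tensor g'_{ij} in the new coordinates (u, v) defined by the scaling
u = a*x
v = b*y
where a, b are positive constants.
Invert the transformation: x = u/a, y = v/b
g'_{ij} = (∂x^k/∂x'^i)(∂x^l/∂x'^j) g_{kl}; with g_{kl} = δ_{kl} this is Σ_k (∂x^k/∂x'^i)(∂x^k/∂x'^j).
Jacobian: ∂x/∂u = 1/a, ∂x/∂v = 0, ∂y/∂u = 0, ∂y/∂v = 1/b
g'_{uu} = (1/a)(1/a) + (0)(0) = 1/a^2
g'_{uv} = (1/a)(0) + (0)(1/b) = 0
g'_{vv} = (0)(0) + (1/b)(1/b) = 1/b^2
g'_{ij} = diag(1/a^2, 1/b^2)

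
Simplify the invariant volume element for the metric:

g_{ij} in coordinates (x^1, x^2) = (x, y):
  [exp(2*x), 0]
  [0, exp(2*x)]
det(g) = exp(4*x)
√|det(g)| = exp(2*x)
Volume element: dV = exp(2*x) dx dy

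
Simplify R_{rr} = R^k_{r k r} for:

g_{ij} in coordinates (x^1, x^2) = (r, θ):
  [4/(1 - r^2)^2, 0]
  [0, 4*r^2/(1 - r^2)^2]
Non-zero Christoffel symbols (Γ^k_{ij} = Γ^k_{ji}):
Γ^r_{r r} = 2*r/(1 - r^2)
Γ^r_{θ θ} = (r^3 + r)/(r^2 - 1)
Γ^θ_{r θ} = (-r^2 - 1)/(r^3 - r)
R^r_{r r r} = 0 (a repeated index in an antisymmetric pair)
R^θ_{r θ r} = ∂_θ Γ^θ_{r r} - ∂_r Γ^θ_{r θ} + Γ^θ_{θ m} Γ^m_{r r} - Γ^θ_{r m} Γ^m_{r θ}
  = (0) - ((r^4 + 4*r^2 - 1)/(r^3 - r)^2) + (2*(r^2 + 1)/(r^2 - 1)^2) - ((r^2 + 1)^2/(r^3 - r)^2) = -4/(r^2 - 1)^2
R_{rr} = R^r_{r r r} + R^θ_{r θ r} = (0) + (-4/(r^2 - 1)^2) = -4/(r^2 - 1)^2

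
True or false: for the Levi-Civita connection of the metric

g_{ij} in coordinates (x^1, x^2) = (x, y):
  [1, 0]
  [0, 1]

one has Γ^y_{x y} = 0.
Γ^y_{x y} = (1/2) g^{yy} (∂_x g_{yy} + ∂_y g_{yx} - ∂_y g_{xy}) = (1/2)(1)((0) + (0) - (0)) = 0
This equals the proposed value 0.
True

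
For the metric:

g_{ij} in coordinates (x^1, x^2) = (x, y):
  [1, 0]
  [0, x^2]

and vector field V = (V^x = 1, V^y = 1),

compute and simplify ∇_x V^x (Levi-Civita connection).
Non-zero Christoffel symbols:
Γ^x_{y y} = -x
Γ^y_{x y} = 1/x
∇_x V^x = ∂_x V^x + Γ^x_{x j} V^j
  = (0) + (0)(1) + (0)(1)
  = 0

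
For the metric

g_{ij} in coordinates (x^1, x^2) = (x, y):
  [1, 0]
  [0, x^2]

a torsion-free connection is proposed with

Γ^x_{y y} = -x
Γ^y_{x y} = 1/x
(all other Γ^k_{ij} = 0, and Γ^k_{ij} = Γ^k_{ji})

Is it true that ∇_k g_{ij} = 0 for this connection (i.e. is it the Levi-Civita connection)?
Using ∇_k g_{ij} = ∂_k g_{ij} - Γ^m_{ki} g_{mj} - Γ^m_{kj} g_{im}:
e.g. ∇_x g_{yy} = (2*x) - (x) - (x) = 0
Every component ∇_k g_{ij} vanishes: the connection is metric compatible.
Yes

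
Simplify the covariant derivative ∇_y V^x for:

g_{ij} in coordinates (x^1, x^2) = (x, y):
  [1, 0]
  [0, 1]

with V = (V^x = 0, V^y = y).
All Christoffel symbols are zero.
∇_y V^x = ∂_y V^x + Γ^x_{y j} V^j
  = (0) + (0)(0) + (0)(y)
  = 0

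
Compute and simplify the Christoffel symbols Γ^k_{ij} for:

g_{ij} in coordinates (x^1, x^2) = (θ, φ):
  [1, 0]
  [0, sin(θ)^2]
Using Γ^k_{ij} = (1/2) g^{km} (∂_i g_{mj} + ∂_j g_{mi} - ∂_m g_{ij}); the metric is diagonal, so only the m = k term contributes.
Non-zero symbols (using the symmetry Γ^k_{ij} = Γ^k_{ji}):
Γ^θ_{φ φ} = (1/2) g^{θθ} (∂_φ g_{θφ} + ∂_φ g_{θφ} - ∂_θ g_{φφ}) = (1/2)(1)((0) + (0) - (sin(2*θ))) = -sin(2*θ)/2
Γ^φ_{θ φ} = (1/2) g^{φφ} (∂_θ g_{φφ} + ∂_φ g_{φθ} - ∂_φ g_{θφ}) = (1/2)(1/sin(θ)^2)((sin(2*θ)) + (0) - (0)) = 1/tan(θ)
All other Christoffel symbols are zero.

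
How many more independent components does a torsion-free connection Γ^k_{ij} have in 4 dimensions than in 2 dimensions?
Independent components in n dimensions: n × n(n+1)/2 = n^2(n+1)/2.
4D: 4 × 10 = 40
2D: 2 × 3 = 6
Difference = 40 - 6 = 34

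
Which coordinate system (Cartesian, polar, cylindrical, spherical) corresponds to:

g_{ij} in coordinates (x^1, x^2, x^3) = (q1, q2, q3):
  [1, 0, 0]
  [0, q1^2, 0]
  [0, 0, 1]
The line element ds^2 = dq1^2 + q1^2 dq2^2 + dq3^2 is dr^2 + r^2 dθ^2 + dz^2 with q1 = r, q2 = θ, q3 = z.
cylindrical coordinates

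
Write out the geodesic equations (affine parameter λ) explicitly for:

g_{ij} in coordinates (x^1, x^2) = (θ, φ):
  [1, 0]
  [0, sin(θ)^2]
Geodesic equation: d^2x^k/dλ^2 + Γ^k_{ij} (dx^i/dλ)(dx^j/dλ) = 0.
Non-zero Christoffel symbols:
Γ^θ_{φ φ} = -sin(2*θ)/2
Γ^φ_{θ φ} = 1/tan(θ)
Substituting (the symmetric pair Γ^k_{ij}, Γ^k_{ji} combines into a factor 2):
d^2θ/dλ^2 - (sin(2*θ)/2) (dφ/dλ)^2 = 0
d^2φ/dλ^2 + (2/tan(θ)) (dθ/dλ)(dφ/dλ) = 0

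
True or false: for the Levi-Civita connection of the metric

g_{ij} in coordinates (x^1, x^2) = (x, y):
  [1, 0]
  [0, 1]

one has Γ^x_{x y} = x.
Γ^x_{x y} = (1/2) g^{xx} (∂_x g_{xy} + ∂_y g_{xx} - ∂_x g_{xy}) = (1/2)(1)((0) + (0) - (0)) = 0
This differs from the proposed value x.
False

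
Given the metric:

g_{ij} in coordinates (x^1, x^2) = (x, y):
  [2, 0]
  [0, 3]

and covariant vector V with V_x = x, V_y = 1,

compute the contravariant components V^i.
Inverse metric (diagonal): g^{xx} = 1/2, g^{yy} = 1/3
V^i = g^{ij} V_j:
V^x = (1/2)(x) + (0)(1) = x/2
V^y = (0)(x) + (1/3)(1) = 1/3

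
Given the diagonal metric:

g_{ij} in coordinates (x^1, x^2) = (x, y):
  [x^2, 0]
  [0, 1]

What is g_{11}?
With x^1 = x, x^2 = y, g_{11} = g_{xx} is the row-1, column-1 entry of the matrix.
g_{11} = x^2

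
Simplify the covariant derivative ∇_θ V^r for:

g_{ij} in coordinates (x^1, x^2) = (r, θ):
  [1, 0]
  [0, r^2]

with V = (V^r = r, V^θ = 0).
Non-zero Christoffel symbols:
Γ^r_{θ θ} = -r
Γ^θ_{r θ} = 1/r
∇_θ V^r = ∂_θ V^r + Γ^r_{θ j} V^j
  = (0) + (0)(r) + (-r)(0)
  = 0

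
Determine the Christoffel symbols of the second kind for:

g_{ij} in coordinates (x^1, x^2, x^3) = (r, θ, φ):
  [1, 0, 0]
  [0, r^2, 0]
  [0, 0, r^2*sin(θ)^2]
Using Γ^k_{ij} = (1/2) g^{km} (∂_i g_{mj} + ∂_j g_{mi} - ∂_m g_{ij}); the metric is diagonal, so only the m = k term contributes.
Non-zero symbols (using the symmetry Γ^k_{ij} = Γ^k_{ji}):
Γ^r_{θ θ} = (1/2) g^{rr} (∂_θ g_{rθ} + ∂_θ g_{rθ} - ∂_r g_{θθ}) = (1/2)(1)((0) + (0) - (2*r)) = -r
Γ^r_{φ φ} = (1/2) g^{rr} (∂_φ g_{rφ} + ∂_φ g_{rφ} - ∂_r g_{φφ}) = (1/2)(1)((0) + (0) - (2*r*sin(θ)^2)) = -r*sin(θ)^2
Γ^θ_{r θ} = (1/2) g^{θθ} (∂_r g_{θθ} + ∂_θ g_{θr} - ∂_θ g_{rθ}) = (1/2)(1/r^2)((2*r) + (0) - (0)) = 1/r
Γ^θ_{φ φ} = (1/2) g^{θθ} (∂_φ g_{θφ} + ∂_φ g_{θφ} - ∂_θ g_{φφ}) = (1/2)(1/r^2)((0) + (0) - (r^2*sin(2*θ))) = -sin(2*θ)/2
Γ^φ_{r φ} = (1/2) g^{φφ} (∂_r g_{φφ} + ∂_φ g_{φr} - ∂_φ g_{rφ}) = (1/2)(1/(r^2*sin(θ)^2))((2*r*sin(θ)^2) + (0) - (0)) = 1/r
Γ^φ_{θ φ} = (1/2) g^{φφ} (∂_θ g_{φφ} + ∂_φ g_{φθ} - ∂_φ g_{θφ}) = (1/2)(1/(r^2*sin(θ)^2))((r^2*sin(2*θ)) + (0) - (0)) = 1/tan(θ)
All other Christoffel symbols are zero.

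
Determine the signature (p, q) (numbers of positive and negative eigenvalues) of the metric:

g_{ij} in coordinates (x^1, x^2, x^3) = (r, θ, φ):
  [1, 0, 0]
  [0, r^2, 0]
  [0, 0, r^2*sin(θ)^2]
The metric is diagonal, so its eigenvalues are the diagonal entries: 1, r^2, r^2*sin(θ)^2 (at a generic point, where coordinate-dependent entries are positive).
3 positive, 0 negative.
(3, 0) - Riemannian (positive definite)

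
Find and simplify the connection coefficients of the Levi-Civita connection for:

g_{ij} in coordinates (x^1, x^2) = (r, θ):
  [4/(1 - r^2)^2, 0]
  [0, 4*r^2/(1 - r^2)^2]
Using Γ^k_{ij} = (1/2) g^{km} (∂_i g_{mj} + ∂_j g_{mi} - ∂_m g_{ij}); the metric is diagonal, so only the m = k term contributes.
Non-zero symbols (using the symmetry Γ^k_{ij} = Γ^k_{ji}):
Γ^r_{r r} = (1/2) g^{rr} (∂_r g_{rr} + ∂_r g_{rr} - ∂_r g_{rr}) = (1/2)((1 - r^2)^2/4)((16*r/(1 - r^2)^3) + (16*r/(1 - r^2)^3) - (16*r/(1 - r^2)^3)) = 2*r/(1 - r^2)
Γ^r_{θ θ} = (1/2) g^{rr} (∂_θ g_{rθ} + ∂_θ g_{rθ} - ∂_r g_{θθ}) = (1/2)((1 - r^2)^2/4)((0) + (0) - (-8*(r^3 + r)/(r^2 - 1)^3)) = (r^3 + r)/(r^2 - 1)
Γ^θ_{r θ} = (1/2) g^{θθ} (∂_r g_{θθ} + ∂_θ g_{θr} - ∂_θ g_{rθ}) = (1/2)((1 - r^2)^2/(4*r^2))((-8*(r^3 + r)/(r^2 - 1)^3) + (0) - (0)) = (-r^2 - 1)/(r^3 - r)
All other Christoffel symbols are zero.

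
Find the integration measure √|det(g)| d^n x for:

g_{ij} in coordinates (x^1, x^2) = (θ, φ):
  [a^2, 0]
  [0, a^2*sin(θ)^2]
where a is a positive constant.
det(g) = a^4*sin(θ)^2
√|det(g)| = a^2*sin(θ) (taking 0 < θ < π so that |sin(θ)| = sin(θ))
Volume element: dV = a^2*sin(θ) dθ dφ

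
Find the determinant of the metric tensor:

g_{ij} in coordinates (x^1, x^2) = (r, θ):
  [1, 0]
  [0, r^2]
For a 2×2 metric: det(g) = g_{11}·g_{22} - g_{12}·g_{21}
= (1)·(r^2) - (0)·(0)
= r^2 - 0
det(g) = r^2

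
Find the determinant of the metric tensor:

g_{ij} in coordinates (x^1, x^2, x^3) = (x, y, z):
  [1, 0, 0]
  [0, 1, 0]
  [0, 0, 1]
Diagonal metric: det(g) = g_{11}·g_{22}·g_{33}
= (1)·(1)·(1)
det(g) = 1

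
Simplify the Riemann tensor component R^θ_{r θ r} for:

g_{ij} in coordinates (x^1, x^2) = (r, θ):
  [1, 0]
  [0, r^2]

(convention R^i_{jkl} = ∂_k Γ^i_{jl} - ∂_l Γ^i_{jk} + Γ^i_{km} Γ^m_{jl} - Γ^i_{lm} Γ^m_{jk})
Non-zero Christoffel symbols (Γ^k_{ij} = Γ^k_{ji}):
Γ^r_{θ θ} = -r
Γ^θ_{r θ} = 1/r
R^θ_{r θ r} = ∂_θ Γ^θ_{r r} - ∂_r Γ^θ_{r θ} + Γ^θ_{θ m} Γ^m_{r r} - Γ^θ_{r m} Γ^m_{r θ}
  = (0) - (-1/r^2) + (0) - (1/r^2) = 0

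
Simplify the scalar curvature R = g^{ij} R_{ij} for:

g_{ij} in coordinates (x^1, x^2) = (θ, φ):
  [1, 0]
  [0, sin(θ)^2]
Non-zero Christoffel symbols (Γ^k_{ij} = Γ^k_{ji}):
Γ^θ_{φ φ} = -sin(2*θ)/2
Γ^φ_{θ φ} = 1/tan(θ)
Ricci tensor (R_{ij} = R^k_{ikj}): R_{θθ} = 1, R_{θφ} = 0, R_{φφ} = sin(θ)^2
Inverse metric: g^{θθ} = 1, g^{φφ} = 1/sin(θ)^2
R = g^{ij} R_{ij} = (1)(1) + (1/sin(θ)^2)(sin(θ)^2) = 2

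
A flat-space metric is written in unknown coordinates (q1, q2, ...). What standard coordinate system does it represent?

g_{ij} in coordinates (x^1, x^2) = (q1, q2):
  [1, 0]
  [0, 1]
All components are constant and the metric is the identity, i.e. orthonormal rectilinear coordinates.
Cartesian (2D) coordinates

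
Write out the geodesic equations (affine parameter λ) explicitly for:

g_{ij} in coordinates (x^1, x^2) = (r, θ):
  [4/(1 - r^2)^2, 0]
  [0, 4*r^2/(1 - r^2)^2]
Geodesic equation: d^2x^k/dλ^2 + Γ^k_{ij} (dx^i/dλ)(dx^j/dλ) = 0.
Non-zero Christoffel symbols:
Γ^r_{r r} = 2*r/(1 - r^2)
Γ^r_{θ θ} = (r^3 + r)/(r^2 - 1)
Γ^θ_{r θ} = (-r^2 - 1)/(r^3 - r)
Substituting (the symmetric pair Γ^k_{ij}, Γ^k_{ji} combines into a factor 2):
d^2r/dλ^2 + (2*r/(1 - r^2)) (dr/dλ)^2 + ((r^3 + r)/(r^2 - 1)) (dθ/dλ)^2 = 0
d^2θ/dλ^2 + ((-2*r^2 - 2)/(r^3 - r)) (dr/dλ)(dθ/dλ) = 0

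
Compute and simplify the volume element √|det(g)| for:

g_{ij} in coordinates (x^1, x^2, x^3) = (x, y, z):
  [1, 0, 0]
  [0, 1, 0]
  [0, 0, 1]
det(g) = 1
√|det(g)| = 1
Volume element: dV = 1 dx dy dz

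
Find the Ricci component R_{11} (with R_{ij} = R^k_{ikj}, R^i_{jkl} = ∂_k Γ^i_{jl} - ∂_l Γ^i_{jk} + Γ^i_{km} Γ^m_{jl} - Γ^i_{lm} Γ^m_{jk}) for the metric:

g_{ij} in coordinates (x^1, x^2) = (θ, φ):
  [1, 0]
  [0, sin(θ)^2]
Non-zero Christoffel symbols (Γ^k_{ij} = Γ^k_{ji}):
Γ^θ_{φ φ} = -sin(2*θ)/2
Γ^φ_{θ φ} = 1/tan(θ)
R^θ_{θ θ θ} = 0 (a repeated index in an antisymmetric pair)
R^φ_{θ φ θ} = ∂_φ Γ^φ_{θ θ} - ∂_θ Γ^φ_{θ φ} + Γ^φ_{φ m} Γ^m_{θ θ} - Γ^φ_{θ m} Γ^m_{θ φ}
  = (0) - (-1/sin(θ)^2) + (0) - (1/tan(θ)^2) = 1
R_{θθ} = R^θ_{θ θ θ} + R^φ_{θ φ θ} = (0) + (1) = 1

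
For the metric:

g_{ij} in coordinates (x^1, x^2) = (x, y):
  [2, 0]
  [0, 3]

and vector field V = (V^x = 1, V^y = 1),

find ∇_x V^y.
All Christoffel symbols are zero.
∇_x V^y = ∂_x V^y + Γ^y_{x j} V^j
  = (0) + (0)(1) + (0)(1)
  = 0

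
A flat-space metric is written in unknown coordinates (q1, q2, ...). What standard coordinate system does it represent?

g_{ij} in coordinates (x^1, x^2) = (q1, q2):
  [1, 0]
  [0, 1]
All components are constant and the metric is the identity, i.e. orthonormal rectilinear coordinates.
Cartesian (2D) coordinates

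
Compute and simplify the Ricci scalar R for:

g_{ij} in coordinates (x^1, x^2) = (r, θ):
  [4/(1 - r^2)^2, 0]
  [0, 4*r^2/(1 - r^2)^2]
Non-zero Christoffel symbols (Γ^k_{ij} = Γ^k_{ji}):
Γ^r_{r r} = 2*r/(1 - r^2)
Γ^r_{θ θ} = (r^3 + r)/(r^2 - 1)
Γ^θ_{r θ} = (-r^2 - 1)/(r^3 - r)
Ricci tensor (R_{ij} = R^k_{ikj}): R_{rr} = -4/(r^2 - 1)^2, R_{rθ} = 0, R_{θθ} = -4*r^2/(r^2 - 1)^2
Inverse metric: g^{rr} = (1 - r^2)^2/4, g^{θθ} = (1 - r^2)^2/(4*r^2)
R = g^{ij} R_{ij} = ((1 - r^2)^2/4)(-4/(r^2 - 1)^2) + ((1 - r^2)^2/(4*r^2))(-4*r^2/(r^2 - 1)^2) = -2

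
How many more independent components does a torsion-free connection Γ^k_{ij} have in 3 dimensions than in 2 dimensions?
Independent components in n dimensions: n × n(n+1)/2 = n^2(n+1)/2.
3D: 3 × 6 = 18
2D: 2 × 3 = 6
Difference = 18 - 6 = 12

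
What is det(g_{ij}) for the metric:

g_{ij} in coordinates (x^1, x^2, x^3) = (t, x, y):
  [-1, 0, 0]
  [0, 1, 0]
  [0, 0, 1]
Diagonal metric: det(g) = g_{11}·g_{22}·g_{33}
= (-1)·(1)·(1)
det(g) = -1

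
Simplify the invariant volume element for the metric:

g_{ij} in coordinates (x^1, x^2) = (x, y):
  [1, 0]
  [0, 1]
det(g) = 1
√|det(g)| = 1
Volume element: dV = 1 dx dy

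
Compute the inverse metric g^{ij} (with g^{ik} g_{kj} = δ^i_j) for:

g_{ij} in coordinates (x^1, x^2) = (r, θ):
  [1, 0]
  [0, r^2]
The metric is diagonal, so g^{ij} is diagonal with entries 1/g_{ii}: diag(1, 1/(r^2)).
g^{ij}:
  [1, 0]
  [0, 1/r^2]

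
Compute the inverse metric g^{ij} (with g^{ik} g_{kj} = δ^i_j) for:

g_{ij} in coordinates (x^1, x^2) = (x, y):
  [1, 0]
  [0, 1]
The metric is diagonal, so g^{ij} is diagonal with entries 1/g_{ii}: diag(1, 1).
g^{ij}:
  [1, 0]
  [0, 1]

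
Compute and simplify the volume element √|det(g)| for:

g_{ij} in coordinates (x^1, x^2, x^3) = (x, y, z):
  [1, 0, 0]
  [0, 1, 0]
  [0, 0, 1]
det(g) = 1
√|det(g)| = 1
Volume element: dV = 1 dx dy dz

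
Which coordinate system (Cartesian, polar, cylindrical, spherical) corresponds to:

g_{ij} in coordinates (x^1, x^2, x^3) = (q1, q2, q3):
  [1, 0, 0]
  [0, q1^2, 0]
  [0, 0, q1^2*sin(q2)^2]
The line element ds^2 = dq1^2 + q1^2 dq2^2 + q1^2 sin(q2)^2 dq3^2 is dr^2 + r^2 dθ^2 + r^2 sin(θ)^2 dφ^2 with q1 = r, q2 = θ, q3 = φ.
spherical coordinates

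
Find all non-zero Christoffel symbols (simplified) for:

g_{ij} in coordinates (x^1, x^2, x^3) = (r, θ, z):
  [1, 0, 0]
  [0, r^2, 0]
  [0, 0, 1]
Using Γ^k_{ij} = (1/2) g^{km} (∂_i g_{mj} + ∂_j g_{mi} - ∂_m g_{ij}); the metric is diagonal, so only the m = k term contributes.
Non-zero symbols (using the symmetry Γ^k_{ij} = Γ^k_{ji}):
Γ^r_{θ θ} = (1/2) g^{rr} (∂_θ g_{rθ} + ∂_θ g_{rθ} - ∂_r g_{θθ}) = (1/2)(1)((0) + (0) - (2*r)) = -r
Γ^θ_{r θ} = (1/2) g^{θθ} (∂_r g_{θθ} + ∂_θ g_{θr} - ∂_θ g_{rθ}) = (1/2)(1/r^2)((2*r) + (0) - (0)) = 1/r
All other Christoffel symbols are zero.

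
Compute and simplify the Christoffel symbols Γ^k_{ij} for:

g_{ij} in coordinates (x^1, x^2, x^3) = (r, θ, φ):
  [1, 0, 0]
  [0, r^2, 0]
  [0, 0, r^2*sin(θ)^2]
Using Γ^k_{ij} = (1/2) g^{km} (∂_i g_{mj} + ∂_j g_{mi} - ∂_m g_{ij}); the metric is diagonal, so only the m = k term contributes.
Non-zero symbols (using the symmetry Γ^k_{ij} = Γ^k_{ji}):
Γ^r_{θ θ} = (1/2) g^{rr} (∂_θ g_{rθ} + ∂_θ g_{rθ} - ∂_r g_{θθ}) = (1/2)(1)((0) + (0) - (2*r)) = -r
Γ^r_{φ φ} = (1/2) g^{rr} (∂_φ g_{rφ} + ∂_φ g_{rφ} - ∂_r g_{φφ}) = (1/2)(1)((0) + (0) - (2*r*sin(θ)^2)) = -r*sin(θ)^2
Γ^θ_{r θ} = (1/2) g^{θθ} (∂_r g_{θθ} + ∂_θ g_{θr} - ∂_θ g_{rθ}) = (1/2)(1/r^2)((2*r) + (0) - (0)) = 1/r
Γ^θ_{φ φ} = (1/2) g^{θθ} (∂_φ g_{θφ} + ∂_φ g_{θφ} - ∂_θ g_{φφ}) = (1/2)(1/r^2)((0) + (0) - (r^2*sin(2*θ))) = -sin(2*θ)/2
Γ^φ_{r φ} = (1/2) g^{φφ} (∂_r g_{φφ} + ∂_φ g_{φr} - ∂_φ g_{rφ}) = (1/2)(1/(r^2*sin(θ)^2))((2*r*sin(θ)^2) + (0) - (0)) = 1/r
Γ^φ_{θ φ} = (1/2) g^{φφ} (∂_θ g_{φφ} + ∂_φ g_{φθ} - ∂_φ g_{θφ}) = (1/2)(1/(r^2*sin(θ)^2))((r^2*sin(2*θ)) + (0) - (0)) = 1/tan(θ)
All other Christoffel symbols are zero.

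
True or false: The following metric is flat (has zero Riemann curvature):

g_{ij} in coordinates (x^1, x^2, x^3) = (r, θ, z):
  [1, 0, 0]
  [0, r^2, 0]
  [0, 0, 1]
Non-zero Christoffel symbols:
Γ^r_{θ θ} = -r
Γ^θ_{r θ} = 1/r
Ricci tensor: R_{rr} = 0, R_{rθ} = 0, R_{rz} = 0, R_{θθ} = 0, R_{θz} = 0, R_{zz} = 0
All R_{ij} vanish; in 3 dimensions the Riemann tensor is fully determined by the Ricci tensor, so R^i_{jkl} = 0: the metric is flat (curvilinear coordinates on flat space).
True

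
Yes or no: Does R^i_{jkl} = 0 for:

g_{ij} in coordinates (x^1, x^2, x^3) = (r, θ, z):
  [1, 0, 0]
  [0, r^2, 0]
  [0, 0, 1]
Non-zero Christoffel symbols:
Γ^r_{θ θ} = -r
Γ^θ_{r θ} = 1/r
Ricci tensor: R_{rr} = 0, R_{rθ} = 0, R_{rz} = 0, R_{θθ} = 0, R_{θz} = 0, R_{zz} = 0
All R_{ij} vanish; in 3 dimensions the Riemann tensor is fully determined by the Ricci tensor, so R^i_{jkl} = 0: the metric is flat (curvilinear coordinates on flat space).
Yes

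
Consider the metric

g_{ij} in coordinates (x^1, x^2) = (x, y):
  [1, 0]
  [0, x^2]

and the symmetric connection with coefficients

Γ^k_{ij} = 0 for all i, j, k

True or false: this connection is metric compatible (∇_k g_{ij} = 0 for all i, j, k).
Using ∇_k g_{ij} = ∂_k g_{ij} - Γ^m_{ki} g_{mj} - Γ^m_{kj} g_{im}:
∇_x g_{yy} = (2*x) - (0) - (0) = 2*x ≠ 0
So the connection is not metric compatible (it is not the Levi-Civita connection).
False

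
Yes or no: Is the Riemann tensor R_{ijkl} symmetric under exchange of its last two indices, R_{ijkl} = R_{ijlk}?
It is antisymmetric in the last pair: R_{ijkl} = -R_{ijlk}.
No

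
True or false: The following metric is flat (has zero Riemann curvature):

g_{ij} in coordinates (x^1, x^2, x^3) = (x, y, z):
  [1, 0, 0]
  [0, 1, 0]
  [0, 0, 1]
All metric components are constant, so every Christoffel symbol vanishes and R^i_{jkl} = 0.
True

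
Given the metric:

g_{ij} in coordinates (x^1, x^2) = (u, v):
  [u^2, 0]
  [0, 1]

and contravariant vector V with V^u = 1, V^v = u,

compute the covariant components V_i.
V_i = g_{ij} V^j:
V_u = (u^2)(1) + (0)(u) = u^2
V_v = (0)(1) + (1)(u) = u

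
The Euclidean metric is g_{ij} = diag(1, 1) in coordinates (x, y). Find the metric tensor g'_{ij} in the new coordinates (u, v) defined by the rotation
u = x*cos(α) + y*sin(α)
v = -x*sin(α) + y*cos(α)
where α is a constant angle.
Invert the transformation: x = u*cos(α) - v*sin(α), y = u*sin(α) + v*cos(α)
g'_{ij} = (∂x^k/∂x'^i)(∂x^l/∂x'^j) g_{kl}; with g_{kl} = δ_{kl} this is Σ_k (∂x^k/∂x'^i)(∂x^k/∂x'^j).
Jacobian: ∂x/∂u = cos(α), ∂x/∂v = -sin(α), ∂y/∂u = sin(α), ∂y/∂v = cos(α)
g'_{uu} = (cos(α))(cos(α)) + (sin(α))(sin(α)) = 1
g'_{uv} = (cos(α))(-sin(α)) + (sin(α))(cos(α)) = 0
g'_{vv} = (-sin(α))(-sin(α)) + (cos(α))(cos(α)) = 1
g'_{ij} = diag(1, 1)
The Euclidean metric is invariant under rotations.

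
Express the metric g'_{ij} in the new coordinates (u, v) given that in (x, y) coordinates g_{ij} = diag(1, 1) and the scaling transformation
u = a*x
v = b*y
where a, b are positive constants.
Invert the transformation: x = u/a, y = v/b
g'_{ij} = (∂x^k/∂x'^i)(∂x^l/∂x'^j) g_{kl}; with g_{kl} = δ_{kl} this is Σ_k (∂x^k/∂x'^i)(∂x^k/∂x'^j).
Jacobian: ∂x/∂u = 1/a, ∂x/∂v = 0, ∂y/∂u = 0, ∂y/∂v = 1/b
g'_{uu} = (1/a)(1/a) + (0)(0) = 1/a^2
g'_{uv} = (1/a)(0) + (0)(1/b) = 0
g'_{vv} = (0)(0) + (1/b)(1/b) = 1/b^2
g'_{ij} = diag(1/a^2, 1/b^2)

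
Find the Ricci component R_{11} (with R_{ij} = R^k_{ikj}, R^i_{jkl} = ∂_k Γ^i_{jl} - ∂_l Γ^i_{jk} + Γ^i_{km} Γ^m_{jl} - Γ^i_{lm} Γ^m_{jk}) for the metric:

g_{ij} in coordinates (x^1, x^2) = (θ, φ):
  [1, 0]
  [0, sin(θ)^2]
Non-zero Christoffel symbols (Γ^k_{ij} = Γ^k_{ji}):
Γ^θ_{φ φ} = -sin(2*θ)/2
Γ^φ_{θ φ} = 1/tan(θ)
R^θ_{θ θ θ} = 0 (a repeated index in an antisymmetric pair)
R^φ_{θ φ θ} = ∂_φ Γ^φ_{θ θ} - ∂_θ Γ^φ_{θ φ} + Γ^φ_{φ m} Γ^m_{θ θ} - Γ^φ_{θ m} Γ^m_{θ φ}
  = (0) - (-1/sin(θ)^2) + (0) - (1/tan(θ)^2) = 1
R_{θθ} = R^θ_{θ θ θ} + R^φ_{θ φ θ} = (0) + (1) = 1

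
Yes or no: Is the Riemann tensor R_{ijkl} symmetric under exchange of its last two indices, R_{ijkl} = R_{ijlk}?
It is antisymmetric in the last pair: R_{ijkl} = -R_{ijlk}.
No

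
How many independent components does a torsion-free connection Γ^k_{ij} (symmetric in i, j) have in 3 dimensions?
Γ^k_{ij} has n choices for the upper index and n(n+1)/2 independent symmetric lower index pairs.
Total = 3 × 3×4/2 = 3 × 6 = 18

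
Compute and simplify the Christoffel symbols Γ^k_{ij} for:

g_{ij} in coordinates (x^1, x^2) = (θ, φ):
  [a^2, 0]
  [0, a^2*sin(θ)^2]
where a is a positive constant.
Using Γ^k_{ij} = (1/2) g^{km} (∂_i g_{mj} + ∂_j g_{mi} - ∂_m g_{ij}); the metric is diagonal, so only the m = k term contributes.
Non-zero symbols (using the symmetry Γ^k_{ij} = Γ^k_{ji}):
Γ^θ_{φ φ} = (1/2) g^{θθ} (∂_φ g_{θφ} + ∂_φ g_{θφ} - ∂_θ g_{φφ}) = (1/2)(1/a^2)((0) + (0) - (a^2*sin(2*θ))) = -sin(2*θ)/2
Γ^φ_{θ φ} = (1/2) g^{φφ} (∂_θ g_{φφ} + ∂_φ g_{φθ} - ∂_φ g_{θφ}) = (1/2)(1/(a^2*sin(θ)^2))((a^2*sin(2*θ)) + (0) - (0)) = 1/tan(θ)
All other Christoffel symbols are zero.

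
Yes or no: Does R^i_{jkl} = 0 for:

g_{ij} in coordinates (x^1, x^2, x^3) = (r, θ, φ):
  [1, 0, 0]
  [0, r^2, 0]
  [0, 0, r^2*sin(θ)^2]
Non-zero Christoffel symbols:
Γ^r_{θ θ} = -r
Γ^r_{φ φ} = -r*sin(θ)^2
Γ^θ_{r θ} = 1/r
Γ^θ_{φ φ} = -sin(2*θ)/2
Γ^φ_{r φ} = 1/r
Γ^φ_{θ φ} = 1/tan(θ)
Ricci tensor: R_{rr} = 0, R_{rθ} = 0, R_{rφ} = 0, R_{θθ} = 0, R_{θφ} = 0, R_{φφ} = 0
All R_{ij} vanish; in 3 dimensions the Riemann tensor is fully determined by the Ricci tensor, so R^i_{jkl} = 0: the metric is flat (curvilinear coordinates on flat space).
Yes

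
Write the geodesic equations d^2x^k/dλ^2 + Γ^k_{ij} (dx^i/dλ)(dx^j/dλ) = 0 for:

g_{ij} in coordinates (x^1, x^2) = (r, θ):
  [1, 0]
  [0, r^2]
Geodesic equation: d^2x^k/dλ^2 + Γ^k_{ij} (dx^i/dλ)(dx^j/dλ) = 0.
Non-zero Christoffel symbols:
Γ^r_{θ θ} = -r
Γ^θ_{r θ} = 1/r
Substituting (the symmetric pair Γ^k_{ij}, Γ^k_{ji} combines into a factor 2):
d^2r/dλ^2 - r (dθ/dλ)^2 = 0
d^2θ/dλ^2 + (2/r) (dr/dλ)(dθ/dλ) = 0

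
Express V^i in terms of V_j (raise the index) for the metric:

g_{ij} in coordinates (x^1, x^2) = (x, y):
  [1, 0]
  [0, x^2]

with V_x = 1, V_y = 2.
Inverse metric (diagonal): g^{xx} = 1, g^{yy} = 1/x^2
V^i = g^{ij} V_j:
V^x = (1)(1) + (0)(2) = 1
V^y = (0)(1) + (1/x^2)(2) = 2/x^2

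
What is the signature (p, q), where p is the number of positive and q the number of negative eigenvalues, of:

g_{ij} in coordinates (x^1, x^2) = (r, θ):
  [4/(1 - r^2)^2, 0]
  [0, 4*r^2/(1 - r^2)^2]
The metric is diagonal, so its eigenvalues are the diagonal entries: 4/(1 - r^2)^2, 4*r^2/(1 - r^2)^2 (at a generic point, where coordinate-dependent entries are positive).
2 positive, 0 negative.
(2, 0) - Riemannian (positive definite)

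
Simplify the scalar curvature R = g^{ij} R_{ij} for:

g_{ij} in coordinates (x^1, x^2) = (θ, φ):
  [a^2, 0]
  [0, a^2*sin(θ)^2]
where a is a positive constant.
Non-zero Christoffel symbols (Γ^k_{ij} = Γ^k_{ji}):
Γ^θ_{φ φ} = -sin(2*θ)/2
Γ^φ_{θ φ} = 1/tan(θ)
Ricci tensor (R_{ij} = R^k_{ikj}): R_{θθ} = 1, R_{θφ} = 0, R_{φφ} = sin(θ)^2
Inverse metric: g^{θθ} = 1/a^2, g^{φφ} = 1/(a^2*sin(θ)^2)
R = g^{ij} R_{ij} = (1/a^2)(1) + (1/(a^2*sin(θ)^2))(sin(θ)^2) = 2/a^2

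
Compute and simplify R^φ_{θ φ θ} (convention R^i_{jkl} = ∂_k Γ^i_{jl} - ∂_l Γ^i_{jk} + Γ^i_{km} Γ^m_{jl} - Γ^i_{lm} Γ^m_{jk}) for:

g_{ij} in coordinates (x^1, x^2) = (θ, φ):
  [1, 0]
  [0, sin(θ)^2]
Non-zero Christoffel symbols (Γ^k_{ij} = Γ^k_{ji}):
Γ^θ_{φ φ} = -sin(2*θ)/2
Γ^φ_{θ φ} = 1/tan(θ)
R^φ_{θ φ θ} = ∂_φ Γ^φ_{θ θ} - ∂_θ Γ^φ_{θ φ} + Γ^φ_{φ m} Γ^m_{θ θ} - Γ^φ_{θ m} Γ^m_{θ φ}
  = (0) - (-1/sin(θ)^2) + (0) - (1/tan(θ)^2) = 1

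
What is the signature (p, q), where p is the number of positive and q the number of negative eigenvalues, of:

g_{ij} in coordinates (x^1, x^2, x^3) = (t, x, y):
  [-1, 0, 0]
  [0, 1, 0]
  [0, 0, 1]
The metric is diagonal, so its eigenvalues are the diagonal entries: -1, 1, 1 (at a generic point, where coordinate-dependent entries are positive).
2 positive, 1 negative.
(2, 1) - Lorentzian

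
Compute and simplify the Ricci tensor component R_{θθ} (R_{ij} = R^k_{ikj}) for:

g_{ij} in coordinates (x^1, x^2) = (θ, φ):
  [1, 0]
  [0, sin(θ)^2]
Non-zero Christoffel symbols (Γ^k_{ij} = Γ^k_{ji}):
Γ^θ_{φ φ} = -sin(2*θ)/2
Γ^φ_{θ φ} = 1/tan(θ)
R^θ_{θ θ θ} = 0 (a repeated index in an antisymmetric pair)
R^φ_{θ φ θ} = ∂_φ Γ^φ_{θ θ} - ∂_θ Γ^φ_{θ φ} + Γ^φ_{φ m} Γ^m_{θ θ} - Γ^φ_{θ m} Γ^m_{θ φ}
  = (0) - (-1/sin(θ)^2) + (0) - (1/tan(θ)^2) = 1
R_{θθ} = R^θ_{θ θ θ} + R^φ_{θ φ θ} = (0) + (1) = 1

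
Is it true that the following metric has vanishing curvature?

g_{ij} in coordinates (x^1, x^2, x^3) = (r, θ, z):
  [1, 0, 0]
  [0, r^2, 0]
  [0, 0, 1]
Non-zero Christoffel symbols:
Γ^r_{θ θ} = -r
Γ^θ_{r θ} = 1/r
Ricci tensor: R_{rr} = 0, R_{rθ} = 0, R_{rz} = 0, R_{θθ} = 0, R_{θz} = 0, R_{zz} = 0
All R_{ij} vanish; in 3 dimensions the Riemann tensor is fully determined by the Ricci tensor, so R^i_{jkl} = 0: the metric is flat (curvilinear coordinates on flat space).
Yes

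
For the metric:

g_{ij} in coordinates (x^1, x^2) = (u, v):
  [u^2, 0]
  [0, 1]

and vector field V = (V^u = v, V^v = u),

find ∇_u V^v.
Non-zero Christoffel symbols:
Γ^u_{u u} = 1/u
∇_u V^v = ∂_u V^v + Γ^v_{u j} V^j
  = (1) + (0)(v) + (0)(u)
  = 1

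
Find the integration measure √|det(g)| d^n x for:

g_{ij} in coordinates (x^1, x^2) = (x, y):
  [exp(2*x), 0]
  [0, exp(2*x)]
det(g) = exp(4*x)
√|det(g)| = exp(2*x)
Volume element: dV = exp(2*x) dx dy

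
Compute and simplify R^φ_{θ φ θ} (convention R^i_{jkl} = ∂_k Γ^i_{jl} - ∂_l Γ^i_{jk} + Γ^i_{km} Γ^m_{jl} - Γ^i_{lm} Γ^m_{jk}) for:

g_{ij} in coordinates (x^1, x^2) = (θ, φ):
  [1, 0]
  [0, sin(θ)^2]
Non-zero Christoffel symbols (Γ^k_{ij} = Γ^k_{ji}):
Γ^θ_{φ φ} = -sin(2*θ)/2
Γ^φ_{θ φ} = 1/tan(θ)
R^φ_{θ φ θ} = ∂_φ Γ^φ_{θ θ} - ∂_θ Γ^φ_{θ φ} + Γ^φ_{φ m} Γ^m_{θ θ} - Γ^φ_{θ m} Γ^m_{θ φ}
  = (0) - (-1/sin(θ)^2) + (0) - (1/tan(θ)^2) = 1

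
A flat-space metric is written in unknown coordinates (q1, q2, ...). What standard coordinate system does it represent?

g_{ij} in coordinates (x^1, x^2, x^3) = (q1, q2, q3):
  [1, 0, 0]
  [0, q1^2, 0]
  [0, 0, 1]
The line element ds^2 = dq1^2 + q1^2 dq2^2 + dq3^2 is dr^2 + r^2 dθ^2 + dz^2 with q1 = r, q2 = θ, q3 = z.
cylindrical coordinates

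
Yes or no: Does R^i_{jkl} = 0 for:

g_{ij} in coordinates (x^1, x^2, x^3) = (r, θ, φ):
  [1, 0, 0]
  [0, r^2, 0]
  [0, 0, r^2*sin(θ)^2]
Non-zero Christoffel symbols:
Γ^r_{θ θ} = -r
Γ^r_{φ φ} = -r*sin(θ)^2
Γ^θ_{r θ} = 1/r
Γ^θ_{φ φ} = -sin(2*θ)/2
Γ^φ_{r φ} = 1/r
Γ^φ_{θ φ} = 1/tan(θ)
Ricci tensor: R_{rr} = 0, R_{rθ} = 0, R_{rφ} = 0, R_{θθ} = 0, R_{θφ} = 0, R_{φφ} = 0
All R_{ij} vanish; in 3 dimensions the Riemann tensor is fully determined by the Ricci tensor, so R^i_{jkl} = 0: the metric is flat (curvilinear coordinates on flat space).
Yes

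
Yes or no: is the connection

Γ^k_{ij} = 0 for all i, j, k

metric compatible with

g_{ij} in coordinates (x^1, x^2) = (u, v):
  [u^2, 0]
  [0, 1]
Using ∇_k g_{ij} = ∂_k g_{ij} - Γ^m_{ki} g_{mj} - Γ^m_{kj} g_{im}:
∇_u g_{uu} = (2*u) - (0) - (0) = 2*u ≠ 0
So the connection is not metric compatible (it is not the Levi-Civita connection).
No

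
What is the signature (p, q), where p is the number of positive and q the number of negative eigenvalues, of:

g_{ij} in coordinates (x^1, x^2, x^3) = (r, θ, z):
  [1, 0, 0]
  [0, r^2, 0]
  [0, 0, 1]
The metric is diagonal, so its eigenvalues are the diagonal entries: 1, r^2, 1 (at a generic point, where coordinate-dependent entries are positive).
3 positive, 0 negative.
(3, 0) - Riemannian (positive definite)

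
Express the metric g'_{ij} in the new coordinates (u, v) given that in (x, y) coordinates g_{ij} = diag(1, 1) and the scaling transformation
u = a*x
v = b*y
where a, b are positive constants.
Invert the transformation: x = u/a, y = v/b
g'_{ij} = (∂x^k/∂x'^i)(∂x^l/∂x'^j) g_{kl}; with g_{kl} = δ_{kl} this is Σ_k (∂x^k/∂x'^i)(∂x^k/∂x'^j).
Jacobian: ∂x/∂u = 1/a, ∂x/∂v = 0, ∂y/∂u = 0, ∂y/∂v = 1/b
g'_{uu} = (1/a)(1/a) + (0)(0) = 1/a^2
g'_{uv} = (1/a)(0) + (0)(1/b) = 0
g'_{vv} = (0)(0) + (1/b)(1/b) = 1/b^2
g'_{ij} = diag(1/a^2, 1/b^2)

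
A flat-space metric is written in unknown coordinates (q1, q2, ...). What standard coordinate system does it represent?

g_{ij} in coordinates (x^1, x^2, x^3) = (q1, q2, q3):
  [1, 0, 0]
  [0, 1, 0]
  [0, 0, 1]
All components are constant and the metric is the identity, i.e. orthonormal rectilinear coordinates.
Cartesian (3D) coordinates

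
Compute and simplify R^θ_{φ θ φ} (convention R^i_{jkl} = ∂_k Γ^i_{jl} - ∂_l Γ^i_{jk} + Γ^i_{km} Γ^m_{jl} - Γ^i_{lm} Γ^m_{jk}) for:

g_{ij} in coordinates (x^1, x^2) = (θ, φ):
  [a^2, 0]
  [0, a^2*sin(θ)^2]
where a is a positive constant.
Non-zero Christoffel symbols (Γ^k_{ij} = Γ^k_{ji}):
Γ^θ_{φ φ} = -sin(2*θ)/2
Γ^φ_{θ φ} = 1/tan(θ)
R^θ_{φ θ φ} = ∂_θ Γ^θ_{φ φ} - ∂_φ Γ^θ_{φ θ} + Γ^θ_{θ m} Γ^m_{φ φ} - Γ^θ_{φ m} Γ^m_{φ θ}
  = (-cos(2*θ)) - (0) + (0) - (-cos(θ)^2) = sin(θ)^2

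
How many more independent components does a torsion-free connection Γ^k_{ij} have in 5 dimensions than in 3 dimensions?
Independent components in n dimensions: n × n(n+1)/2 = n^2(n+1)/2.
5D: 5 × 15 = 75
3D: 3 × 6 = 18
Difference = 75 - 18 = 57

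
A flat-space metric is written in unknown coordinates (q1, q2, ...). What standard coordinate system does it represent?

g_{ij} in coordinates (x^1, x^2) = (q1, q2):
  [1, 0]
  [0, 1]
All components are constant and the metric is the identity, i.e. orthonormal rectilinear coordinates.
Cartesian (2D) coordinates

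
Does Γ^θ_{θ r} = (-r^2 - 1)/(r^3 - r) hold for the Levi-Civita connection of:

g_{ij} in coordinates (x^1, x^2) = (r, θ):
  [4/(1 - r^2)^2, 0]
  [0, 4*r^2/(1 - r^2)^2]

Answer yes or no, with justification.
Γ^θ_{θ r} = (1/2) g^{θθ} (∂_θ g_{θr} + ∂_r g_{θθ} - ∂_θ g_{θr}) = (1/2)((1 - r^2)^2/(4*r^2))((0) + (-8*(r^3 + r)/(r^2 - 1)^3) - (0)) = (-r^2 - 1)/(r^3 - r)
This equals the proposed value (-r^2 - 1)/(r^3 - r).
Yes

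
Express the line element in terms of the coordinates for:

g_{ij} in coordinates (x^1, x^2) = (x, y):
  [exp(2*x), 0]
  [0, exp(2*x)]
ds^2 = g_{ij} dx^i dx^j; only the non-zero components contribute.
ds^2 = exp(2*x) dx^2 + exp(2*x) dy^2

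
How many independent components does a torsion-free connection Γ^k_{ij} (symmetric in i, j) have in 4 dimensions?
Γ^k_{ij} has n choices for the upper index and n(n+1)/2 independent symmetric lower index pairs.
Total = 4 × 4×5/2 = 4 × 10 = 40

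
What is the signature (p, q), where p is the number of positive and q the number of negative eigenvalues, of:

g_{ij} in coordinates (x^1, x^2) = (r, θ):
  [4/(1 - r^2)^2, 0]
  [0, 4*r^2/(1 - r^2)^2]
The metric is diagonal, so its eigenvalues are the diagonal entries: 4/(1 - r^2)^2, 4*r^2/(1 - r^2)^2 (at a generic point, where coordinate-dependent entries are positive).
2 positive, 0 negative.
(2, 0) - Riemannian (positive definite)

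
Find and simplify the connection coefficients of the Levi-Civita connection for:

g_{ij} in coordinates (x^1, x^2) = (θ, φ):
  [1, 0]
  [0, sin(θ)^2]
Using Γ^k_{ij} = (1/2) g^{km} (∂_i g_{mj} + ∂_j g_{mi} - ∂_m g_{ij}); the metric is diagonal, so only the m = k term contributes.
Non-zero symbols (using the symmetry Γ^k_{ij} = Γ^k_{ji}):
Γ^θ_{φ φ} = (1/2) g^{θθ} (∂_φ g_{θφ} + ∂_φ g_{θφ} - ∂_θ g_{φφ}) = (1/2)(1)((0) + (0) - (sin(2*θ))) = -sin(2*θ)/2
Γ^φ_{θ φ} = (1/2) g^{φφ} (∂_θ g_{φφ} + ∂_φ g_{φθ} - ∂_φ g_{θφ}) = (1/2)(1/sin(θ)^2)((sin(2*θ)) + (0) - (0)) = 1/tan(θ)
All other Christoffel symbols are zero.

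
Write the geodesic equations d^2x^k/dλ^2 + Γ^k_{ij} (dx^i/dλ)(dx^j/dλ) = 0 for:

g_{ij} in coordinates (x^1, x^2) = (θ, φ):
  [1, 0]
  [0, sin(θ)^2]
Geodesic equation: d^2x^k/dλ^2 + Γ^k_{ij} (dx^i/dλ)(dx^j/dλ) = 0.
Non-zero Christoffel symbols:
Γ^θ_{φ φ} = -sin(2*θ)/2
Γ^φ_{θ φ} = 1/tan(θ)
Substituting (the symmetric pair Γ^k_{ij}, Γ^k_{ji} combines into a factor 2):
d^2θ/dλ^2 - (sin(2*θ)/2) (dφ/dλ)^2 = 0
d^2φ/dλ^2 + (2/tan(θ)) (dθ/dλ)(dφ/dλ) = 0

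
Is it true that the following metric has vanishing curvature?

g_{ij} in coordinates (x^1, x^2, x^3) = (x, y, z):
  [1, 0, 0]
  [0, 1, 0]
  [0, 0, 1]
All metric components are constant, so every Christoffel symbol vanishes and R^i_{jkl} = 0.
Yes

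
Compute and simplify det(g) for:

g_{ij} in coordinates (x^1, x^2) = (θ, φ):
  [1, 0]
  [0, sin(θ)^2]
For a 2×2 metric: det(g) = g_{11}·g_{22} - g_{12}·g_{21}
= (1)·(sin(θ)^2) - (0)·(0)
= sin(θ)^2 - 0
det(g) = sin(θ)^2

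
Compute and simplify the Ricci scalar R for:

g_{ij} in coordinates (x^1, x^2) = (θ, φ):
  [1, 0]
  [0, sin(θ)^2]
Non-zero Christoffel symbols (Γ^k_{ij} = Γ^k_{ji}):
Γ^θ_{φ φ} = -sin(2*θ)/2
Γ^φ_{θ φ} = 1/tan(θ)
Ricci tensor (R_{ij} = R^k_{ikj}): R_{θθ} = 1, R_{θφ} = 0, R_{φφ} = sin(θ)^2
Inverse metric: g^{θθ} = 1, g^{φφ} = 1/sin(θ)^2
R = g^{ij} R_{ij} = (1)(1) + (1/sin(θ)^2)(sin(θ)^2) = 2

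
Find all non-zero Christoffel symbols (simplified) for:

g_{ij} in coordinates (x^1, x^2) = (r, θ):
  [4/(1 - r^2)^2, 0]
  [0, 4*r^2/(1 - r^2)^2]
Using Γ^k_{ij} = (1/2) g^{km} (∂_i g_{mj} + ∂_j g_{mi} - ∂_m g_{ij}); the metric is diagonal, so only the m = k term contributes.
Non-zero symbols (using the symmetry Γ^k_{ij} = Γ^k_{ji}):
Γ^r_{r r} = (1/2) g^{rr} (∂_r g_{rr} + ∂_r g_{rr} - ∂_r g_{rr}) = (1/2)((1 - r^2)^2/4)((16*r/(1 - r^2)^3) + (16*r/(1 - r^2)^3) - (16*r/(1 - r^2)^3)) = 2*r/(1 - r^2)
Γ^r_{θ θ} = (1/2) g^{rr} (∂_θ g_{rθ} + ∂_θ g_{rθ} - ∂_r g_{θθ}) = (1/2)((1 - r^2)^2/4)((0) + (0) - (-8*(r^3 + r)/(r^2 - 1)^3)) = (r^3 + r)/(r^2 - 1)
Γ^θ_{r θ} = (1/2) g^{θθ} (∂_r g_{θθ} + ∂_θ g_{θr} - ∂_θ g_{rθ}) = (1/2)((1 - r^2)^2/(4*r^2))((-8*(r^3 + r)/(r^2 - 1)^3) + (0) - (0)) = (-r^2 - 1)/(r^3 - r)
All other Christoffel symbols are zero.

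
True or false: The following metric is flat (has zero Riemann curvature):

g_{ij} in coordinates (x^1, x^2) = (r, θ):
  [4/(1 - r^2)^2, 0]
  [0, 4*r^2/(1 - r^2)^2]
Non-zero Christoffel symbols:
Γ^r_{r r} = 2*r/(1 - r^2)
Γ^r_{θ θ} = (r^3 + r)/(r^2 - 1)
Γ^θ_{r θ} = (-r^2 - 1)/(r^3 - r)
Ricci tensor: R_{rr} = -4/(r^2 - 1)^2, R_{rθ} = 0, R_{θθ} = -4*r^2/(r^2 - 1)^2
The Ricci tensor is non-zero, so the Riemann tensor is non-zero: not flat.
False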